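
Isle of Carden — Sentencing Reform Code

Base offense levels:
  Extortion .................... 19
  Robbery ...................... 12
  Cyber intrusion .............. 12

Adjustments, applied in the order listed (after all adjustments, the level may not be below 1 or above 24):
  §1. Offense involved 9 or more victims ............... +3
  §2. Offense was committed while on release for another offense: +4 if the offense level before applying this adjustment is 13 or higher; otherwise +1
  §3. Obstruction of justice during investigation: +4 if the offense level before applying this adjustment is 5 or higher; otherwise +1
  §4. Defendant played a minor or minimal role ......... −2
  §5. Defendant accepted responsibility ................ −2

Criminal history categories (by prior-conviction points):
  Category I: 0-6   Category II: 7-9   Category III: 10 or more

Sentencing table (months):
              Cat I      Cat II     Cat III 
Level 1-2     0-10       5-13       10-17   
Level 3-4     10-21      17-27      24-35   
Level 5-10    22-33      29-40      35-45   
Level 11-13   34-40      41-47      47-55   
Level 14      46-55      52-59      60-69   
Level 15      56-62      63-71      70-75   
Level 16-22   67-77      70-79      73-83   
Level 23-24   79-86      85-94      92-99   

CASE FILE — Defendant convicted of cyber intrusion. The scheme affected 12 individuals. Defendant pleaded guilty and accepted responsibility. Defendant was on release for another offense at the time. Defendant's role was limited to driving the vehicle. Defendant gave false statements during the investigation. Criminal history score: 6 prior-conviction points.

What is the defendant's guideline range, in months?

67-77 months

Base offense level for cyber intrusion: 12.
§1 applies: 12 + 3 = 15.
§2 applies (level before this adjustment is 15 ≥ 13, so +4): 15 + 4 = 19.
§3 applies (level before this adjustment is 19 ≥ 5, so +4): 19 + 4 = 23.
§4 applies: 23 − 2 = 21.
§5 applies: 21 − 2 = 19.
Final offense level: 19.
Criminal history: 6 prior points → Category I (0-6).
Level 19 falls in the 16-22 band.
Grid: Level 16-22 × Category I = 67-77 months.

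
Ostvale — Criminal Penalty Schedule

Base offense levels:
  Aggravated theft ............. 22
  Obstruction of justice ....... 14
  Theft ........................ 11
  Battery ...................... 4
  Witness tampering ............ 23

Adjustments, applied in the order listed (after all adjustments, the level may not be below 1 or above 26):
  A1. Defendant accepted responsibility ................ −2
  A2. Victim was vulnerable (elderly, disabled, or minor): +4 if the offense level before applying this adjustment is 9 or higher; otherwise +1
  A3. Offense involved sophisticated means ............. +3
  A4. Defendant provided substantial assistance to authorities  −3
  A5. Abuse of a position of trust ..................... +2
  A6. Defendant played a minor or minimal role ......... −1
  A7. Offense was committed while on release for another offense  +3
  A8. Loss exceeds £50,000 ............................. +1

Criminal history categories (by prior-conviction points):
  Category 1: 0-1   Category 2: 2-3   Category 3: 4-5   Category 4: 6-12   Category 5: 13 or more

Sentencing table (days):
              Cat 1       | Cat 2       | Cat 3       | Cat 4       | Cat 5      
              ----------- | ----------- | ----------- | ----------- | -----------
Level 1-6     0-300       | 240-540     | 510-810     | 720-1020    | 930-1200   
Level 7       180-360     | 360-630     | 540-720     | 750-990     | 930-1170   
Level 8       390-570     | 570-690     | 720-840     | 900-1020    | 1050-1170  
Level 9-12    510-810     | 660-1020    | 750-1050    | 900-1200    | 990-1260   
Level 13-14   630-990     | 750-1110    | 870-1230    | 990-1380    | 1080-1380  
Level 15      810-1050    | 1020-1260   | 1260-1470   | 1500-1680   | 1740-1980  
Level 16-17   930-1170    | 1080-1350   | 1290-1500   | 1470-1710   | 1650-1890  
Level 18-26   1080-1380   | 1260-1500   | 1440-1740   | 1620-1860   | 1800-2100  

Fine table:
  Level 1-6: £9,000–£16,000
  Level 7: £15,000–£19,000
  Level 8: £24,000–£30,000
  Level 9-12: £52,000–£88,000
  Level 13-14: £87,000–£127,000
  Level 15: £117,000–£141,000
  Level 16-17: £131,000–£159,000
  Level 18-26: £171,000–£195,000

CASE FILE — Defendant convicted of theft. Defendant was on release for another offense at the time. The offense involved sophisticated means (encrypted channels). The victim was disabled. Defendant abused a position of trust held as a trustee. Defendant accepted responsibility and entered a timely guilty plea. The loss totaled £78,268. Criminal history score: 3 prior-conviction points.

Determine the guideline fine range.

£171,000–£195,000

Base offense level for theft: 11.
A1 applies: 11 − 2 = 9.
A2 applies (level before this adjustment is 9 ≥ 9, so +4): 9 + 4 = 13.
A3 applies: 13 + 3 = 16.
A4 does not apply.
A5 applies: 16 + 2 = 18.
A6 does not apply.
A7 applies: 18 + 3 = 21.
A8 applies: 21 + 1 = 22.
Final offense level: 22.
Level 22 falls in the 18-26 band.
Fine table: Level 18-26 → £171,000–£195,000.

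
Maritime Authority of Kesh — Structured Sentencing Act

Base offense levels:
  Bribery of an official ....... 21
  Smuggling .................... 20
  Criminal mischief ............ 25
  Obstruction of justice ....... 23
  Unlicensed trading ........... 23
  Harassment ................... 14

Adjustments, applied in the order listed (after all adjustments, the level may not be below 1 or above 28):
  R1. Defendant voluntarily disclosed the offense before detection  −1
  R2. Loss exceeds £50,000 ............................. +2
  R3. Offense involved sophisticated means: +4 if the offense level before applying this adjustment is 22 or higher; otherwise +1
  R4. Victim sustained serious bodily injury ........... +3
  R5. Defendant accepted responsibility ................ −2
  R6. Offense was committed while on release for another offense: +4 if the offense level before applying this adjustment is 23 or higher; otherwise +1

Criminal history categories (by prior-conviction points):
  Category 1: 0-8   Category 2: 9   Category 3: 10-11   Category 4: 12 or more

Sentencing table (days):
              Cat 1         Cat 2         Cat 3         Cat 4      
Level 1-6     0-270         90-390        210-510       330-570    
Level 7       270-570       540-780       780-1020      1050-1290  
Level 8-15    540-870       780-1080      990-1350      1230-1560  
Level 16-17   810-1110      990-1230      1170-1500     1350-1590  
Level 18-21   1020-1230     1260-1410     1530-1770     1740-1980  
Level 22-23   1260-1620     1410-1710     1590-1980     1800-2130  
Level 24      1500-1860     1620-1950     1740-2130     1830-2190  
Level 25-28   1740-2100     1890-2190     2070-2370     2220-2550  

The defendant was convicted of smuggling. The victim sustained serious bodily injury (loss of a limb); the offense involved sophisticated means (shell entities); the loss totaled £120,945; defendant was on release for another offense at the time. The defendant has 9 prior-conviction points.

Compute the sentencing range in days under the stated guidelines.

Base offense level for smuggling: 20.
R2 applies: 20 + 2 = 22.
R3 applies (level before this adjustment is 22 ≥ 22, so +4): 22 + 4 = 26.
R4 applies: 26 + 3 = 29.
R6 applies (level before this adjustment is 29 ≥ 23, so +4): 29 + 4 = 33.
Level 33 exceeds the maximum of 28; capped at 28.
Final offense level: 28.
Criminal history: 9 prior points → Category 2 (9).
Level 28 falls in the 25-28 band.
Grid: Level 25-28 × Category 2 = 1890-2190 days.

1890-2190 days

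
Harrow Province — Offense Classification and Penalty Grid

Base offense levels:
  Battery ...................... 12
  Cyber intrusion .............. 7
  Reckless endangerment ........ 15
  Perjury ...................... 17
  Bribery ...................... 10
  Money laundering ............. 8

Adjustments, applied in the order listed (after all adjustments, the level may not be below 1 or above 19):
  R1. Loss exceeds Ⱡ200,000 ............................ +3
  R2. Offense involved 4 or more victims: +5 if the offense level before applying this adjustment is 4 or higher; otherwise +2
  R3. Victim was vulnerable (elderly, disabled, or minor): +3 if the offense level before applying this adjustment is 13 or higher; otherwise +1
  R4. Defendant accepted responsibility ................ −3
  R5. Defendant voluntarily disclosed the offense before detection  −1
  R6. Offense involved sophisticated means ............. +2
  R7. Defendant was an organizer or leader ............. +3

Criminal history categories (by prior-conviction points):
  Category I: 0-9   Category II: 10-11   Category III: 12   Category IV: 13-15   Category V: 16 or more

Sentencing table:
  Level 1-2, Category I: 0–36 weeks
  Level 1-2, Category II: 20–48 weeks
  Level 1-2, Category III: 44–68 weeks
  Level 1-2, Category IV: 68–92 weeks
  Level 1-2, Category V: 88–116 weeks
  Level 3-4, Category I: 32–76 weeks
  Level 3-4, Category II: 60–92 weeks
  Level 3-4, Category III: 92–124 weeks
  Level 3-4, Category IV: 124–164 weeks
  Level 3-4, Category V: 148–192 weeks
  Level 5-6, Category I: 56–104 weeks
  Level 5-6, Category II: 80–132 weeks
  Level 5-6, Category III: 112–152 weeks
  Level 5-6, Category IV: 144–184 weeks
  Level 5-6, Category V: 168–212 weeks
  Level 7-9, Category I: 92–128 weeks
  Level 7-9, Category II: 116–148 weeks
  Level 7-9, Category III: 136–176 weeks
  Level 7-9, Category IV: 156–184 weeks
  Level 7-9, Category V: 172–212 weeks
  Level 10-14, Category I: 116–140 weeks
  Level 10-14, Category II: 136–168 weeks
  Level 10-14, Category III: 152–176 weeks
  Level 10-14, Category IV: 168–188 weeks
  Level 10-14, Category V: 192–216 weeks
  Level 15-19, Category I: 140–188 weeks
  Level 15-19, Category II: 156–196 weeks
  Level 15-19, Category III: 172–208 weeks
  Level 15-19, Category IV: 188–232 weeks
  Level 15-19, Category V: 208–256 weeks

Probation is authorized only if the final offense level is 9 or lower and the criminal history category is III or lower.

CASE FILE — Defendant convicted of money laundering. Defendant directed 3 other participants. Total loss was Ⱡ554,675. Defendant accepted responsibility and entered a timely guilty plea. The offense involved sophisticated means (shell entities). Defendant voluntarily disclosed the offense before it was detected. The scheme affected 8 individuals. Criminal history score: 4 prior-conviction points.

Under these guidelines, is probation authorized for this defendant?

Base offense level for money laundering: 8.
R1 applies: 8 + 3 = 11.
R2 applies (level before this adjustment is 11 ≥ 4, so +5): 11 + 5 = 16.
R4 applies: 16 − 3 = 13.
R5 applies: 13 − 1 = 12.
R6 applies: 12 + 2 = 14.
R7 applies: 14 + 3 = 17.
Final offense level: 17.
Criminal history: 4 prior points → Category I (0-9).
Level 17 falls in the 15-19 band.
Grid: Level 15-19 × Category I = 140-188 weeks.
Probation check: level 17 > 9 and category I ≤ III → not eligible.

No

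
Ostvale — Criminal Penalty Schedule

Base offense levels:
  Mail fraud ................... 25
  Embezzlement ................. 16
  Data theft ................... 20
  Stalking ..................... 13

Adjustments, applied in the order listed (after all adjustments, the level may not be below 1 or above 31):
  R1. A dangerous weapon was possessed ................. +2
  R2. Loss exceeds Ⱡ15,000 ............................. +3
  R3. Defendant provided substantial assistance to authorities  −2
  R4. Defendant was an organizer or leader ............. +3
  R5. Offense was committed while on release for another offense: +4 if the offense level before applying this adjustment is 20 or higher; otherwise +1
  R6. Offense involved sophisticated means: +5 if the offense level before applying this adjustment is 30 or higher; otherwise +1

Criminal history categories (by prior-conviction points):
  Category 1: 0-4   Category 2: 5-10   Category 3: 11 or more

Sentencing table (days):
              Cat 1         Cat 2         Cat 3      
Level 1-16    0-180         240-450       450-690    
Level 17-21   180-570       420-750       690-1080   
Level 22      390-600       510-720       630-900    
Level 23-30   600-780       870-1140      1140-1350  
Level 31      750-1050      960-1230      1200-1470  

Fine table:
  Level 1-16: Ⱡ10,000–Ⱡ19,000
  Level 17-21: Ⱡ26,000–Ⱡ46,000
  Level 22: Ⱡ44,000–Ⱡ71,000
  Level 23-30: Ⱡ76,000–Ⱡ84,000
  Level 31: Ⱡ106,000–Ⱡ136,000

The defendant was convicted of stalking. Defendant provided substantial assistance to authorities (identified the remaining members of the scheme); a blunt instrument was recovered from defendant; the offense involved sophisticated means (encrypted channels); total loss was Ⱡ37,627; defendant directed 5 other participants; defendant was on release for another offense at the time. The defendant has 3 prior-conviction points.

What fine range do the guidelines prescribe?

Ⱡ26,000–Ⱡ46,000

Base offense level for stalking: 13.
R1 applies: 13 + 2 = 15.
R2 applies: 15 + 3 = 18.
R3 applies: 18 − 2 = 16.
R4 applies: 16 + 3 = 19.
R5 applies (level before this adjustment is 19 < 20, so +1): 19 + 1 = 20.
R6 applies (level before this adjustment is 20 < 30, so +1): 20 + 1 = 21.
Final offense level: 21.
Level 21 falls in the 17-21 band.
Fine table: Level 17-21 → Ⱡ26,000–Ⱡ46,000.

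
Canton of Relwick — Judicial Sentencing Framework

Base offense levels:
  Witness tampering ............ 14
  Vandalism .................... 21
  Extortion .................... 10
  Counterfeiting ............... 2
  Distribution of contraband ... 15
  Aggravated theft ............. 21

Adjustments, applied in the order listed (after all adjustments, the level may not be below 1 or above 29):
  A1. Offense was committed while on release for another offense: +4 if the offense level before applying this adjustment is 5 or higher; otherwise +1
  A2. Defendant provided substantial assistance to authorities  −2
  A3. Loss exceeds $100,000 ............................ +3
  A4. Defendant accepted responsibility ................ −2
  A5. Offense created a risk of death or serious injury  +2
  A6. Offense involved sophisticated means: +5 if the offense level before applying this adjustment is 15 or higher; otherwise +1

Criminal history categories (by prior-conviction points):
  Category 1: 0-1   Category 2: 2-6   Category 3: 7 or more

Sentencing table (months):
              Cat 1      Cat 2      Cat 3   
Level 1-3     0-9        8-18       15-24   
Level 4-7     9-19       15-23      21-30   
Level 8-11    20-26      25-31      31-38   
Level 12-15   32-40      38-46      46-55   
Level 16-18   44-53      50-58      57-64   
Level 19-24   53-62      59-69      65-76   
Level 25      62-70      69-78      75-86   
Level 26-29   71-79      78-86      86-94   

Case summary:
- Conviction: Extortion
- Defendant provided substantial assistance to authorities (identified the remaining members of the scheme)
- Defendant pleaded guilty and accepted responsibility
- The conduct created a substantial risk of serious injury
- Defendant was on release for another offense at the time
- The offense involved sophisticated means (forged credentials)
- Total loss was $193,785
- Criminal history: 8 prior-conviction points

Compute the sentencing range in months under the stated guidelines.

Base offense level for extortion: 10.
A1 applies (level before this adjustment is 10 ≥ 5, so +4): 10 + 4 = 14.
A2 applies: 14 − 2 = 12.
A3 applies: 12 + 3 = 15.
A4 applies: 15 − 2 = 13.
A5 applies: 13 + 2 = 15.
A6 applies (level before this adjustment is 15 ≥ 15, so +5): 15 + 5 = 20.
Final offense level: 20.
Criminal history: 8 prior points → Category 3 (7+).
Level 20 falls in the 19-24 band.
Grid: Level 19-24 × Category 3 = 65-76 months.

65-76 months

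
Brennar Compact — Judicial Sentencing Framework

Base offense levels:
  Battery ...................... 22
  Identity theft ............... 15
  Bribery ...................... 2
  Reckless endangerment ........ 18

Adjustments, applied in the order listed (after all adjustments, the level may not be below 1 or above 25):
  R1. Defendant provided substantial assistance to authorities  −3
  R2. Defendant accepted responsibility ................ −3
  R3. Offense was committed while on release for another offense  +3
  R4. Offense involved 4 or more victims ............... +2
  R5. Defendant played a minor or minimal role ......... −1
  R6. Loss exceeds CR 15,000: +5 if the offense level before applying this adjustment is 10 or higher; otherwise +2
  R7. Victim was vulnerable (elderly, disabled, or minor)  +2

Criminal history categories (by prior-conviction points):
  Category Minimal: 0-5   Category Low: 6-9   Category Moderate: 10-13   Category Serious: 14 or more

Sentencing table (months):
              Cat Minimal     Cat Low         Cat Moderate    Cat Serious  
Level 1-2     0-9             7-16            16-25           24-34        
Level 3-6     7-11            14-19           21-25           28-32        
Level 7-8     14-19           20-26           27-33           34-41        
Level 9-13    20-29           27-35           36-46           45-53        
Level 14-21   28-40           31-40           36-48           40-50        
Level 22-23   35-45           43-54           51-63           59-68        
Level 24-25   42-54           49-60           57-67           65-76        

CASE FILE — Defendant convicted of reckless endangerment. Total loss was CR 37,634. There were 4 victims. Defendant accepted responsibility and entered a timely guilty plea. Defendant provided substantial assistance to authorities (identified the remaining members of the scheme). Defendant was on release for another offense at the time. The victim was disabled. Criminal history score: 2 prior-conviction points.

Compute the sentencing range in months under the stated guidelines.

42-54 months

Base offense level for reckless endangerment: 18.
R1 applies: 18 − 3 = 15.
R2 applies: 15 − 3 = 12.
R3 applies: 12 + 3 = 15.
R4 applies: 15 + 2 = 17.
R5 does not apply.
R6 applies (level before this adjustment is 17 ≥ 10, so +5): 17 + 5 = 22.
R7 applies: 22 + 2 = 24.
Final offense level: 24.
Criminal history: 2 prior points → Category Minimal (0-5).
Level 24 falls in the 24-25 band.
Grid: Level 24-25 × Category Minimal = 42-54 months.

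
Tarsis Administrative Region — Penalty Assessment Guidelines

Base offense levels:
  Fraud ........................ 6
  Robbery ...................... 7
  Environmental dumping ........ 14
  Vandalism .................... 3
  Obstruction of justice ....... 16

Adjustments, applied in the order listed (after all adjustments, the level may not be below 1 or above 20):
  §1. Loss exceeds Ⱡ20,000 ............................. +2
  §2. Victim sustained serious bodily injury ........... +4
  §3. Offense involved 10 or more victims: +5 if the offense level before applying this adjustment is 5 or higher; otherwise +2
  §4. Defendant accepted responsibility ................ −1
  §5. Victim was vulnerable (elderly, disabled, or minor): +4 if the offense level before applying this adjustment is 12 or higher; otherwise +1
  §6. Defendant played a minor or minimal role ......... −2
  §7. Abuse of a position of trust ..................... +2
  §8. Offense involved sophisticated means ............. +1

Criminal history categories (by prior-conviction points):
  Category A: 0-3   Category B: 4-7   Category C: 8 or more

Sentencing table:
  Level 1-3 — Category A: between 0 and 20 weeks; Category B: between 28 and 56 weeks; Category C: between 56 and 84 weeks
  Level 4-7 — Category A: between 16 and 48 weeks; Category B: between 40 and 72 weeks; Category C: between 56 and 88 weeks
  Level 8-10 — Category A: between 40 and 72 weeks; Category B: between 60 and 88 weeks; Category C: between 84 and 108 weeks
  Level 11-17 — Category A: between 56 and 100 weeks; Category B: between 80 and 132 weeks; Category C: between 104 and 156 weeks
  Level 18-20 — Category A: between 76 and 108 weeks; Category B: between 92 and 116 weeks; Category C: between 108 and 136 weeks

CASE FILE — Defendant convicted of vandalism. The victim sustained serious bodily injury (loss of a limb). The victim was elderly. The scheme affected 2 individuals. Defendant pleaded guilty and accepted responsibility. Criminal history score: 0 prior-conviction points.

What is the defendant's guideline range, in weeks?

Base offense level for vandalism: 3.
§2 applies: 3 + 4 = 7.
§3 does not apply.
§4 applies: 7 − 1 = 6.
§5 applies (level before this adjustment is 6 < 12, so +1): 6 + 1 = 7.
§6 does not apply.
§8 does not apply.
Final offense level: 7.
Criminal history: 0 prior points → Category A (0-3).
Level 7 falls in the 4-7 band.
Grid: Level 4-7 × Category A = 16-48 weeks.

16-48 weeks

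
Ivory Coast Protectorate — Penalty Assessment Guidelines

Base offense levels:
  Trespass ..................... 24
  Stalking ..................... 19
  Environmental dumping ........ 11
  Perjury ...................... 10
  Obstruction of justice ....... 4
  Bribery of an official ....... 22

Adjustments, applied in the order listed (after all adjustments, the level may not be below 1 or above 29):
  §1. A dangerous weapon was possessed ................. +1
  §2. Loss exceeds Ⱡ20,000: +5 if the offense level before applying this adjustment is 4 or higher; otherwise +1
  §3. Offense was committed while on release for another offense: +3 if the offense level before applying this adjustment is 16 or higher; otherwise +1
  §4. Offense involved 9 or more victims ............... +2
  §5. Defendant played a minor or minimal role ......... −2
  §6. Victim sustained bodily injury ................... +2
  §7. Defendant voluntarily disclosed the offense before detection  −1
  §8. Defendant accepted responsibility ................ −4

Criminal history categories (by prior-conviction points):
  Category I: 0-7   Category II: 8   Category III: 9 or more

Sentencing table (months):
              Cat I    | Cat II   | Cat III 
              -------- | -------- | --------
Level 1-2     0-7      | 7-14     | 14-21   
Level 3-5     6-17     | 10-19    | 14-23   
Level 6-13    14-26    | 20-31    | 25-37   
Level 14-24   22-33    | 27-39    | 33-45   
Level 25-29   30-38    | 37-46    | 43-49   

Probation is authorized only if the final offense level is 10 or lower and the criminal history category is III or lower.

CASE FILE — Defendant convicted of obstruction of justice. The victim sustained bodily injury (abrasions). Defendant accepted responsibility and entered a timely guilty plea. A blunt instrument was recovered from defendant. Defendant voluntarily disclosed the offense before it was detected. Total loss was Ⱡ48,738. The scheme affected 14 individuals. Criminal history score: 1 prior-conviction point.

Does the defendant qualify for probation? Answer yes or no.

Yes

Base offense level for obstruction of justice: 4.
§1 applies: 4 + 1 = 5.
§2 applies (level before this adjustment is 5 ≥ 4, so +5): 5 + 5 = 10.
§3 does not apply.
§4 applies: 10 + 2 = 12.
§6 applies: 12 + 2 = 14.
§7 applies: 14 − 1 = 13.
§8 applies: 13 − 4 = 9.
Final offense level: 9.
Criminal history: 1 prior point → Category I (0-7).
Level 9 falls in the 6-13 band.
Grid: Level 6-13 × Category I = 14-26 months.
Probation check: level 9 ≤ 10 and category I ≤ III → eligible.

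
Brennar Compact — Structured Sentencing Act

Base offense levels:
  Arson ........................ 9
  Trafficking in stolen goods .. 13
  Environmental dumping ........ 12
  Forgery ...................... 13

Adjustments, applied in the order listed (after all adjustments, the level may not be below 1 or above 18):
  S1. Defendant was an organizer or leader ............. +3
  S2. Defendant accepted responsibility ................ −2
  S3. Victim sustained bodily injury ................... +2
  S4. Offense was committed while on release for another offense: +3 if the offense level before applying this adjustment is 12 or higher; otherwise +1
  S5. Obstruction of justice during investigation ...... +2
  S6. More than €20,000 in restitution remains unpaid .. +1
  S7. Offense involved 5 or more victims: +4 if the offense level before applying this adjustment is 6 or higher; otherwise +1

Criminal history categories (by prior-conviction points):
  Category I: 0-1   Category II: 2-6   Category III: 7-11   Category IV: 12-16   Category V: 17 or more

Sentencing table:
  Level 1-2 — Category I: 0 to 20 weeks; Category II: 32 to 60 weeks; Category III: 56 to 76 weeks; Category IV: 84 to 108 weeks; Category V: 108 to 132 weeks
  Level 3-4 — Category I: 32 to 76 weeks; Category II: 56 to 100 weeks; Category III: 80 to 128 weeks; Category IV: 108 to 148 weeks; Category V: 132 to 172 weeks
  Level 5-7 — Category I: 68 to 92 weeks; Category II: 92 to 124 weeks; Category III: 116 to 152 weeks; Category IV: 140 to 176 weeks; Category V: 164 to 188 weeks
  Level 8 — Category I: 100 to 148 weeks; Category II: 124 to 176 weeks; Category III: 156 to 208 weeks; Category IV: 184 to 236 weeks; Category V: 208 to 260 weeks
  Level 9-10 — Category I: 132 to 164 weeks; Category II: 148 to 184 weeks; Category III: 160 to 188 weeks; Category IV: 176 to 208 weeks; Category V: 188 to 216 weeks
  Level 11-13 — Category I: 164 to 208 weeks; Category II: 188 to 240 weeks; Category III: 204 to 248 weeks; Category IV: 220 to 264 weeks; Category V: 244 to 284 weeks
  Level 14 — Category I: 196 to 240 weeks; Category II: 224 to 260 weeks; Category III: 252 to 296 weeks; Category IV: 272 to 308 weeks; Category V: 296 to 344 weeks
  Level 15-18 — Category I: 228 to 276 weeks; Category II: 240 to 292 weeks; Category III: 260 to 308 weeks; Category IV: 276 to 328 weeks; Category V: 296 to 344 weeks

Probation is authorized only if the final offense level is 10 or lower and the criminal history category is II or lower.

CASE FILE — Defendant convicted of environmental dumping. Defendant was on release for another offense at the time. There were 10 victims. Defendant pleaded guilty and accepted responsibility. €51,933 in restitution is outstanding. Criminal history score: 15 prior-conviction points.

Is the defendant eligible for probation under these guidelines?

No

Base offense level for environmental dumping: 12.
S1 does not apply.
S2 applies: 12 − 2 = 10.
S4 applies (level before this adjustment is 10 < 12, so +1): 10 + 1 = 11.
S5 does not apply.
S6 applies: 11 + 1 = 12.
S7 applies (level before this adjustment is 12 ≥ 6, so +4): 12 + 4 = 16.
Final offense level: 16.
Criminal history: 15 prior points → Category IV (12-16).
Level 16 falls in the 15-18 band.
Grid: Level 15-18 × Category IV = 276-328 weeks.
Probation check: level 16 > 10 and category IV > II → not eligible.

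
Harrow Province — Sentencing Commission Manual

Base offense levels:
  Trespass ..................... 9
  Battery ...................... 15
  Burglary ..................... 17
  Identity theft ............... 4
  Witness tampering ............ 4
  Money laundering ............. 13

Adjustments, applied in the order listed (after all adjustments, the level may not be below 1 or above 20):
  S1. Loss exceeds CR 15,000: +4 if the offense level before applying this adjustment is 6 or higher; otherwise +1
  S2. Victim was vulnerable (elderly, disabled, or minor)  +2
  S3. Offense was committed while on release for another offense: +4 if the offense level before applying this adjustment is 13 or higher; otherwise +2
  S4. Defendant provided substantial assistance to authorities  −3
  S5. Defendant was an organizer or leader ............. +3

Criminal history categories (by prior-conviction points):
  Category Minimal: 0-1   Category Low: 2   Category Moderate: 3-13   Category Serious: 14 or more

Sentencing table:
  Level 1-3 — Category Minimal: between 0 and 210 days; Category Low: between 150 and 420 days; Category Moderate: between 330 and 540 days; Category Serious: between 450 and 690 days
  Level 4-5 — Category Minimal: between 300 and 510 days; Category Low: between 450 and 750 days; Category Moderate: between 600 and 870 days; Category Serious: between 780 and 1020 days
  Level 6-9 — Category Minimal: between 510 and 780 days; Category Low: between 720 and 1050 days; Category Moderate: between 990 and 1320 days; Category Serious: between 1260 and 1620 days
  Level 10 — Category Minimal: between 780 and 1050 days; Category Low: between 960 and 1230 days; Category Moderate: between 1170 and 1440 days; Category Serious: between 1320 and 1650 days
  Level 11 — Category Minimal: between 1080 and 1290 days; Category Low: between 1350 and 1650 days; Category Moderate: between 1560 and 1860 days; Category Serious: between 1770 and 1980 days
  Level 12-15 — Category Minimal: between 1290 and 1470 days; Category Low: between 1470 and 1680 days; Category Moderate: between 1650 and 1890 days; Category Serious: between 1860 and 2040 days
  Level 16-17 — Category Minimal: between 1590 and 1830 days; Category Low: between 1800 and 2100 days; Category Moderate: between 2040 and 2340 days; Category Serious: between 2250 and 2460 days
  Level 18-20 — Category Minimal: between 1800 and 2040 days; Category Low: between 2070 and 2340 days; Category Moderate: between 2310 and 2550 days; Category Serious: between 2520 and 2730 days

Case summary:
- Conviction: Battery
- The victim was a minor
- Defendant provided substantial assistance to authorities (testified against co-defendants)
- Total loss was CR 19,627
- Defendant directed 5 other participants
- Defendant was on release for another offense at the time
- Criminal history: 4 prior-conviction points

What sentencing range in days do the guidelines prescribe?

Base offense level for battery: 15.
S1 applies (level before this adjustment is 15 ≥ 6, so +4): 15 + 4 = 19.
S2 applies: 19 + 2 = 21.
S3 applies (level before this adjustment is 21 ≥ 13, so +4): 21 + 4 = 25.
S4 applies: 25 − 3 = 22.
S5 applies: 22 + 3 = 25.
Level 25 exceeds the maximum of 20; capped at 20.
Final offense level: 20.
Criminal history: 4 prior points → Category Moderate (3-13).
Level 20 falls in the 18-20 band.
Grid: Level 18-20 × Category Moderate = 2310-2550 days.

2310-2550 days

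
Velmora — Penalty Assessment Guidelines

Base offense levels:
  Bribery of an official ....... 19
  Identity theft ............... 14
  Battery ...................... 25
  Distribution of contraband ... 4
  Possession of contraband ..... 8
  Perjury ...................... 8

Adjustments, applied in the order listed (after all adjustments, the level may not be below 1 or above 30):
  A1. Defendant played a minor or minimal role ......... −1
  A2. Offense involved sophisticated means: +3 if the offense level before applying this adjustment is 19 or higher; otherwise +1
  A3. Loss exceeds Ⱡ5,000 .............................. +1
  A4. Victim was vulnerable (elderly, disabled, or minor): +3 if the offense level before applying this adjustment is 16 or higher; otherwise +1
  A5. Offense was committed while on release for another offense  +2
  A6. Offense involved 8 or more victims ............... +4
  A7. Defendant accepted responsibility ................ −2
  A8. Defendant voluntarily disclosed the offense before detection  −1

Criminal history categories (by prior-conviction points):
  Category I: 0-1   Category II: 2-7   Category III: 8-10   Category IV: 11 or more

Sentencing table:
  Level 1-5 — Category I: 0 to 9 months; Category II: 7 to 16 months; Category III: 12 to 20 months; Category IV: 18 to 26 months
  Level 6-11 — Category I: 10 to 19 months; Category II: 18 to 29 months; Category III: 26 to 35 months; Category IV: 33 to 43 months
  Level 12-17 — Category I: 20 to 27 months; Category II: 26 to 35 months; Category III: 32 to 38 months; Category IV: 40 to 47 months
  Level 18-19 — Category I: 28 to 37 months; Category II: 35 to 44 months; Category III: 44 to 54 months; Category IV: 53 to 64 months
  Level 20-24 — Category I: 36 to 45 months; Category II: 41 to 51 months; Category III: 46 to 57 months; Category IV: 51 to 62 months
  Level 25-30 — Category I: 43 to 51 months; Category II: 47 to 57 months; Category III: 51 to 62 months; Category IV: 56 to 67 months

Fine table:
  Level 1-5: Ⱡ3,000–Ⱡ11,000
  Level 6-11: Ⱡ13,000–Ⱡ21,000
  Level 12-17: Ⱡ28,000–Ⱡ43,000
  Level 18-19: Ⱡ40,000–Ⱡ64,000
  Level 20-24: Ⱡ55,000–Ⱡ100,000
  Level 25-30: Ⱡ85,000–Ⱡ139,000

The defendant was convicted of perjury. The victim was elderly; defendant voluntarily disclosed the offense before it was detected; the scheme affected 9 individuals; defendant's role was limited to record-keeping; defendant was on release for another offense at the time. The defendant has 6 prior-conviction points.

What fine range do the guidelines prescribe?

Ⱡ28,000–Ⱡ43,000

Base offense level for perjury: 8.
A1 applies: 8 − 1 = 7.
A2 does not apply.
A3 does not apply.
A4 applies (level before this adjustment is 7 < 16, so +1): 7 + 1 = 8.
A5 applies: 8 + 2 = 10.
A6 applies: 10 + 4 = 14.
A8 applies: 14 − 1 = 13.
Final offense level: 13.
Level 13 falls in the 12-17 band.
Fine table: Level 12-17 → Ⱡ28,000–Ⱡ43,000.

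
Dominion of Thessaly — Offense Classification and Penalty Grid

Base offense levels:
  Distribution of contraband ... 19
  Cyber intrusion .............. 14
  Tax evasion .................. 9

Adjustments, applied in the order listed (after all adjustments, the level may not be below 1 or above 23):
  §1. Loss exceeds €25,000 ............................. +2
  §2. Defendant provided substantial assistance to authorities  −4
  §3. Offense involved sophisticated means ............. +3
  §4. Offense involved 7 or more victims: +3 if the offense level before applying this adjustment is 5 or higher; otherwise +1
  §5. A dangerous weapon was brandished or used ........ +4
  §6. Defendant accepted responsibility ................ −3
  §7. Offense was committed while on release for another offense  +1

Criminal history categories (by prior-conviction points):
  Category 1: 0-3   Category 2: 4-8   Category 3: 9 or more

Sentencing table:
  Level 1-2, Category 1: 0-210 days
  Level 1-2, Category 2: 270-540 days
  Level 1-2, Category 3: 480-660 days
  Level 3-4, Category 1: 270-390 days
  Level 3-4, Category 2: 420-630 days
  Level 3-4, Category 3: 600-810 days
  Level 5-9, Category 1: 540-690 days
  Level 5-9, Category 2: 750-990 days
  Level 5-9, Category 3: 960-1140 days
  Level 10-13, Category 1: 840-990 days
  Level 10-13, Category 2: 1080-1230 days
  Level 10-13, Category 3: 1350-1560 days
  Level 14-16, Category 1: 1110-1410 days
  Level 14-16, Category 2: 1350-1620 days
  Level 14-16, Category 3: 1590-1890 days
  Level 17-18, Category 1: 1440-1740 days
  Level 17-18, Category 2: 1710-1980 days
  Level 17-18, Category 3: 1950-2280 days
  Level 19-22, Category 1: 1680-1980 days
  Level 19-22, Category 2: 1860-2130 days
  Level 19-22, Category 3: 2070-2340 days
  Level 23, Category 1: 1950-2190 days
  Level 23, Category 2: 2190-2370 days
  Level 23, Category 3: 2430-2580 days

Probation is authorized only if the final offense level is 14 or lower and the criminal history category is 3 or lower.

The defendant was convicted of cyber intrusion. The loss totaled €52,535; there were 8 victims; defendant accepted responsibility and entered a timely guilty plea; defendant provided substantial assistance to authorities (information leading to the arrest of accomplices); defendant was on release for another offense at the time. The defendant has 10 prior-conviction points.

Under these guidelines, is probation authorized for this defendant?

Yes

Base offense level for cyber intrusion: 14.
§1 applies: 14 + 2 = 16.
§2 applies: 16 − 4 = 12.
§4 applies (level before this adjustment is 12 ≥ 5, so +3): 12 + 3 = 15.
§5 does not apply.
§6 applies: 15 − 3 = 12.
§7 applies: 12 + 1 = 13.
Final offense level: 13.
Criminal history: 10 prior points → Category 3 (9+).
Level 13 falls in the 10-13 band.
Grid: Level 10-13 × Category 3 = 1350-1560 days.
Probation check: level 13 ≤ 14 and category 3 ≤ 3 → eligible.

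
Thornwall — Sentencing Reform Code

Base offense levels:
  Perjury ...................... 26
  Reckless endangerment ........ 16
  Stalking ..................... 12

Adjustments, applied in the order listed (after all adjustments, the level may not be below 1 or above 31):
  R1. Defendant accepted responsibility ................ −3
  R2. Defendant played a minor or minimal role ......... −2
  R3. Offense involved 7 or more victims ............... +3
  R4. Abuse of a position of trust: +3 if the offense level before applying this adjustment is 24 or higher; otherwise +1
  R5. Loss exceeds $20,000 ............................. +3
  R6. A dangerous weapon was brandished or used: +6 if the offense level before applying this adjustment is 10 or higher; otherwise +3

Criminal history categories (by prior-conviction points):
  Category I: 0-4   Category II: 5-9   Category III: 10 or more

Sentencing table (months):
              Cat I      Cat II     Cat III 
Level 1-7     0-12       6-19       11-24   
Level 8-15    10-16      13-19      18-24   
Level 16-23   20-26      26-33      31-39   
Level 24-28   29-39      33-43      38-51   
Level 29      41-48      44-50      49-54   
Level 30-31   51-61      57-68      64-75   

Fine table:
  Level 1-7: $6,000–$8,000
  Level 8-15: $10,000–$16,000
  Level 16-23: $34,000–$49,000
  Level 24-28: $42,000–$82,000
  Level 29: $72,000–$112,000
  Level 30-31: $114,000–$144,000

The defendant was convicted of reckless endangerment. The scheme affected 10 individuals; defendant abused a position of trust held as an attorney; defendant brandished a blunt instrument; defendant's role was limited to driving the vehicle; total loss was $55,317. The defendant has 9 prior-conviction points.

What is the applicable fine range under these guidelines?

Base offense level for reckless endangerment: 16.
R2 applies: 16 − 2 = 14.
R3 applies: 14 + 3 = 17.
R4 applies (level before this adjustment is 17 < 24, so +1): 17 + 1 = 18.
R5 applies: 18 + 3 = 21.
R6 applies (level before this adjustment is 21 ≥ 10, so +6): 21 + 6 = 27.
Final offense level: 27.
Level 27 falls in the 24-28 band.
Fine table: Level 24-28 → $42,000–$82,000.

$42,000–$82,000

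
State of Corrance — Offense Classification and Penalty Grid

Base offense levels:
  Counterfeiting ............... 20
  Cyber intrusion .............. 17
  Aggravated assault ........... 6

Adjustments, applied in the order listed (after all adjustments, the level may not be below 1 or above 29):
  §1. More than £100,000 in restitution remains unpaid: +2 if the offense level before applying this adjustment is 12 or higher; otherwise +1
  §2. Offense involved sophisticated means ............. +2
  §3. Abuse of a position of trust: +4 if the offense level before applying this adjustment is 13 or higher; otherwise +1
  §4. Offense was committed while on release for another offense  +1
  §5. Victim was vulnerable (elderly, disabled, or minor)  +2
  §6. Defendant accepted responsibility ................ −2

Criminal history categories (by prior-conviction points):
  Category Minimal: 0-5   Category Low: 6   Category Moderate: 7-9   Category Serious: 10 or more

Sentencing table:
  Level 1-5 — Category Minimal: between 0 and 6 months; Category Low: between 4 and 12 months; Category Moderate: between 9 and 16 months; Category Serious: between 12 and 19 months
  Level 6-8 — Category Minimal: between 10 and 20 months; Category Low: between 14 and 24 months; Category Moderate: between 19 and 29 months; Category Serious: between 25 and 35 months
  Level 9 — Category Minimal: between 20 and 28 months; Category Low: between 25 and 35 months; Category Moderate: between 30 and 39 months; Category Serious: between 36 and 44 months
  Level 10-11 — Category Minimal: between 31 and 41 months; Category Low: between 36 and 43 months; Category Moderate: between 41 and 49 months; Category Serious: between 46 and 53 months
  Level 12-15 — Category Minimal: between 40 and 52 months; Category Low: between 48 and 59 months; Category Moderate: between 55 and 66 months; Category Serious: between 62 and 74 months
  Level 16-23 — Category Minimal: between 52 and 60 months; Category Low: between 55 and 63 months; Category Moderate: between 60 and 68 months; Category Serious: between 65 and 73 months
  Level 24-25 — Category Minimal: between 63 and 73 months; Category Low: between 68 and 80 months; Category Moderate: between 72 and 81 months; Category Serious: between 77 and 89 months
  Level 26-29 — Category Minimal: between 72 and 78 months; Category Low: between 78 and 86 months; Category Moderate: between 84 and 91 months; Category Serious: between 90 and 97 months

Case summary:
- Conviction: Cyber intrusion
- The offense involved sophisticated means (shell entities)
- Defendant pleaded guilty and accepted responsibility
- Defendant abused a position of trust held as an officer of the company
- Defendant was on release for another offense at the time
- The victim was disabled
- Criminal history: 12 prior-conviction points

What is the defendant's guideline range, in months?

Base offense level for cyber intrusion: 17.
§1 does not apply.
§2 applies: 17 + 2 = 19.
§3 applies (level before this adjustment is 19 ≥ 13, so +4): 19 + 4 = 23.
§4 applies: 23 + 1 = 24.
§5 applies: 24 + 2 = 26.
§6 applies: 26 − 2 = 24.
Final offense level: 24.
Criminal history: 12 prior points → Category Serious (10+).
Level 24 falls in the 24-25 band.
Grid: Level 24-25 × Category Serious = 77-89 months.

77-89 months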